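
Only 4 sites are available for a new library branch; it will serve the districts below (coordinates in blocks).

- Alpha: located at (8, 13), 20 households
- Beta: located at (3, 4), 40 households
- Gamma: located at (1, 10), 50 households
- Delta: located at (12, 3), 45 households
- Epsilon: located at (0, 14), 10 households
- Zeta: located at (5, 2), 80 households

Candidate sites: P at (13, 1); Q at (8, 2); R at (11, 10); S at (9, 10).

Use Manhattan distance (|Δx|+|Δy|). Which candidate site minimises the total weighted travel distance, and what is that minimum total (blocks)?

Total weighted distance at each candidate:
  P (13, 1): total = 3025
  Q (8, 2): total = 1915
  R (11, 10): total = 2810
  S (9, 10): total = 2500
Minimum is at Q with total 1915 blocks.

Q, total 1915 blocks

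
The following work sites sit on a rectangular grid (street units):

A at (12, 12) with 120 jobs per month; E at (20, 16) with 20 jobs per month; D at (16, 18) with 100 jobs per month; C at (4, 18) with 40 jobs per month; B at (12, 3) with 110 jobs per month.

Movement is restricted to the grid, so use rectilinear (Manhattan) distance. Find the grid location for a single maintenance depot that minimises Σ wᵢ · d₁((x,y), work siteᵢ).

(12, 12)

Manhattan distance separates: Σwᵢ(|x−xᵢ|+|y−yᵢ|) = Σwᵢ|x−xᵢ| + Σwᵢ|y−yᵢ|, so x and y are optimised independently as 1-D weighted medians.
Total weight W = 390; half = 195.
x-coordinate, sorted with cumulative weight:
  x=4 (C, w=40) cum 40
  x=12 (A, w=120) cum 160
  x=12 (B, w=110) cum 270  ← median
  x=16 (D, w=100) cum 370
  x=20 (E, w=20) cum 390
⇒ x* = 12
y-coordinate, sorted with cumulative weight:
  y=3 (B, w=110) cum 110
  y=12 (A, w=120) cum 230  ← median
  y=16 (E, w=20) cum 250
  y=18 (D, w=100) cum 350
  y=18 (C, w=40) cum 390
⇒ y* = 12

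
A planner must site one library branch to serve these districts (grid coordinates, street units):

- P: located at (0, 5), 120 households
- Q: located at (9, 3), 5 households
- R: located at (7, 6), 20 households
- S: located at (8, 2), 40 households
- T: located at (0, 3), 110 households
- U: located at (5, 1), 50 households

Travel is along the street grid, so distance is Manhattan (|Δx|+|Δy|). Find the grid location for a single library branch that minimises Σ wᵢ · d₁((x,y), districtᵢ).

(0, 3)

Manhattan distance separates: Σwᵢ(|x−xᵢ|+|y−yᵢ|) = Σwᵢ|x−xᵢ| + Σwᵢ|y−yᵢ|, so x and y are optimised independently as 1-D weighted medians.
Total weight W = 345; half = 172.5.
x-coordinate, sorted with cumulative weight:
  x=0 (P, w=120) cum 120
  x=0 (T, w=110) cum 230  ← median
  x=5 (U, w=50) cum 280
  x=7 (R, w=20) cum 300
  x=8 (S, w=40) cum 340
  x=9 (Q, w=5) cum 345
⇒ x* = 0
y-coordinate, sorted with cumulative weight:
  y=1 (U, w=50) cum 50
  y=2 (S, w=40) cum 90
  y=3 (Q, w=5) cum 95
  y=3 (T, w=110) cum 205  ← median
  y=5 (P, w=120) cum 325
  y=6 (R, w=20) cum 345
⇒ y* = 3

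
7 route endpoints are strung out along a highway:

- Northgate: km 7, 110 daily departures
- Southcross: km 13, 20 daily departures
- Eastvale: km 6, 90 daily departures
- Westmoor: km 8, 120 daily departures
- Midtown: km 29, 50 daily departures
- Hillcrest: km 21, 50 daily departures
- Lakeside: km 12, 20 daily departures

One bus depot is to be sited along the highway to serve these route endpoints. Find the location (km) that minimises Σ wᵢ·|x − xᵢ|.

x = 8

For a sum of weighted absolute distances on a line, the optimum is the weighted median (not the mean). Total weight W = 460; half-weight = 230.
Sort by position and accumulate weight:
  km 6 (Eastvale, w=90) → cum 90
  km 7 (Northgate, w=110) → cum 200
  km 8 (Westmoor, w=120) → cum 320  ≥ 230 → median here
  km 12 (Lakeside, w=20) → cum 340
  km 13 (Southcross, w=20) → cum 360
  km 21 (Hillcrest, w=50) → cum 410
  km 29 (Midtown, w=50) → cum 460
Optimal location: km 8.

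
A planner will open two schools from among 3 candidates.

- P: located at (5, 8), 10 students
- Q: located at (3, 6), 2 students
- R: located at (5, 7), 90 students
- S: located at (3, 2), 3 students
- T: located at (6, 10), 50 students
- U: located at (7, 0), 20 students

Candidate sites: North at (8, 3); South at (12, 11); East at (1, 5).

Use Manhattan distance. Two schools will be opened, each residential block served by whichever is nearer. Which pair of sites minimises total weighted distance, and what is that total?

{North, East}, total 1161

Evaluate every pair (each demand assigned to the nearer of the two):
  {North, East}: total = 1161
  {North, South}: total = 1174
  {South, East}: total = 1201
Best pair: {North, East} with total 1161.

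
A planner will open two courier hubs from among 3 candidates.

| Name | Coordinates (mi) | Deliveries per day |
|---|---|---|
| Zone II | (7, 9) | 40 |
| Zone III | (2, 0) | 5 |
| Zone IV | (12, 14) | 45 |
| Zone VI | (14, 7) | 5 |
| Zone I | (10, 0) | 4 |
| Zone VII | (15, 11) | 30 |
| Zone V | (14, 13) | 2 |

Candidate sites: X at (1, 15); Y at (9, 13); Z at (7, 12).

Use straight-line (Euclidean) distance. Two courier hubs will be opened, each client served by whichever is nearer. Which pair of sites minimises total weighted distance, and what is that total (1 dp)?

{Y, Z}, total 615.6

Evaluate every pair (each demand assigned to the nearer of the two):
  {Y, Z}: total = 615.6
  {X, Y}: total = 686.0
  {X, Z}: total = 775.8
Best pair: {Y, Z} with total 615.6.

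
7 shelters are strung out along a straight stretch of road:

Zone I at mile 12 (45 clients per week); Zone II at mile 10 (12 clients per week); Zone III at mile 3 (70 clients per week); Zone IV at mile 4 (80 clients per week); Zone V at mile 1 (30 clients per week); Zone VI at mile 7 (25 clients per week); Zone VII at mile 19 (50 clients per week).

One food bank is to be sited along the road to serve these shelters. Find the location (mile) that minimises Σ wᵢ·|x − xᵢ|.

x = 4

For a sum of weighted absolute distances on a line, the optimum is the weighted median (not the mean). Total weight W = 312; half-weight = 156.
Sort by position and accumulate weight:
  mile 1 (Zone V, w=30) → cum 30
  mile 3 (Zone III, w=70) → cum 100
  mile 4 (Zone IV, w=80) → cum 180  ≥ 156 → median here
  mile 7 (Zone VI, w=25) → cum 205
  mile 10 (Zone II, w=12) → cum 217
  mile 12 (Zone I, w=45) → cum 262
  mile 19 (Zone VII, w=50) → cum 312
Optimal location: mile 4.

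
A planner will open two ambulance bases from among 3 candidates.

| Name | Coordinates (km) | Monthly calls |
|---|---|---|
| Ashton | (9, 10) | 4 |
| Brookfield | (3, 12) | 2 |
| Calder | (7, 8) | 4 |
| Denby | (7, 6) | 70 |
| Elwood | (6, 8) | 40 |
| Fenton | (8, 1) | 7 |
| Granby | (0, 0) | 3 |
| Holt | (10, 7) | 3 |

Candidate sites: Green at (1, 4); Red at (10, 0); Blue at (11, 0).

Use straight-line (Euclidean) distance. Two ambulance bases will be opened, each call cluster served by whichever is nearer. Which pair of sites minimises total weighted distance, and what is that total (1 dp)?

Evaluate every pair (each demand assigned to the nearer of the two):
  {Green, Red}: total = 833.2
  {Green, Blue}: total = 839.9
  {Red, Blue}: total = 996.2
Best pair: {Green, Red} with total 833.2.

{Green, Red}, total 833.2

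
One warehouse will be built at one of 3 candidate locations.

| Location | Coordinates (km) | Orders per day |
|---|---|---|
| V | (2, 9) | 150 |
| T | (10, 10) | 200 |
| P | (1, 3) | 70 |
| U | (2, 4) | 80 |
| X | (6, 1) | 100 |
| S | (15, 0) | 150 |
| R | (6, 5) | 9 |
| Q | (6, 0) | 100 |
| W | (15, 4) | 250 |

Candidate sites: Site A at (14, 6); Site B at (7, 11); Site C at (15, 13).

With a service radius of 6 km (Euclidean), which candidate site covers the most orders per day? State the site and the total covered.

Coverage radius r = 6 km; a point is covered iff (Δx)²+(Δy)² ≤ 6² = 36.
  Site A (14, 6): covers {T, W} → 450
  Site B (7, 11): covers {V, T} → 350
  Site C (15, 13): covers {T} → 200
Maximum coverage at Site A: 450 orders per day.

Site A, covering 450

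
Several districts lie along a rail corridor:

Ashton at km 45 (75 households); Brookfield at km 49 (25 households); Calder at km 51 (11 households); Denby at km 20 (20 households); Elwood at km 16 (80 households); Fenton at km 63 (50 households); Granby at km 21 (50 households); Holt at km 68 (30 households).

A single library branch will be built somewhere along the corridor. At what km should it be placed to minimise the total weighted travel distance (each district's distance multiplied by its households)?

x = 45

For a sum of weighted absolute distances on a line, the optimum is the weighted median (not the mean). Total weight W = 341; half-weight = 170.5.
Sort by position and accumulate weight:
  km 16 (Elwood, w=80) → cum 80
  km 20 (Denby, w=20) → cum 100
  km 21 (Granby, w=50) → cum 150
  km 45 (Ashton, w=75) → cum 225  ≥ 170.5 → median here
  km 49 (Brookfield, w=25) → cum 250
  km 51 (Calder, w=11) → cum 261
  km 63 (Fenton, w=50) → cum 311
  km 68 (Holt, w=30) → cum 341
Optimal location: km 45.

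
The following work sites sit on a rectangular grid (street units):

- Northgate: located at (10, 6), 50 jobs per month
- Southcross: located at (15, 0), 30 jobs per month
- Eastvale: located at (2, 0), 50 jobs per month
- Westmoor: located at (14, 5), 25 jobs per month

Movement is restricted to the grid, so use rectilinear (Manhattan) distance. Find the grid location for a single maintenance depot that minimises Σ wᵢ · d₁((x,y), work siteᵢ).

(10, 0)

Manhattan distance separates: Σwᵢ(|x−xᵢ|+|y−yᵢ|) = Σwᵢ|x−xᵢ| + Σwᵢ|y−yᵢ|, so x and y are optimised independently as 1-D weighted medians.
Total weight W = 155; half = 77.5.
x-coordinate, sorted with cumulative weight:
  x=2 (Eastvale, w=50) cum 50
  x=10 (Northgate, w=50) cum 100  ← median
  x=14 (Westmoor, w=25) cum 125
  x=15 (Southcross, w=30) cum 155
⇒ x* = 10
y-coordinate, sorted with cumulative weight:
  y=0 (Southcross, w=30) cum 30
  y=0 (Eastvale, w=50) cum 80  ← median
  y=5 (Westmoor, w=25) cum 105
  y=6 (Northgate, w=50) cum 155
⇒ y* = 0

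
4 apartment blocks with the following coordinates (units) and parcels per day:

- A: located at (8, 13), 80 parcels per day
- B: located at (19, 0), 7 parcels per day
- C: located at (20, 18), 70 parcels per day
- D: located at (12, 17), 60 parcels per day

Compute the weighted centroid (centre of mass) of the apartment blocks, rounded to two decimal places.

(13.33, 15.30)

The minimiser of Σwᵢ‖p−pᵢ‖² is the weighted centroid p* = (Σwᵢpᵢ)/(Σwᵢ).
Σwᵢ = 217.
Σwᵢxᵢ = 80·8 + 7·19 + 70·20 + 60·12 = 2893.
Σwᵢyᵢ = 80·13 + 7·0 + 70·18 + 60·17 = 3320.
x* = 2893/217 = 13.33, y* = 3320/217 = 15.30.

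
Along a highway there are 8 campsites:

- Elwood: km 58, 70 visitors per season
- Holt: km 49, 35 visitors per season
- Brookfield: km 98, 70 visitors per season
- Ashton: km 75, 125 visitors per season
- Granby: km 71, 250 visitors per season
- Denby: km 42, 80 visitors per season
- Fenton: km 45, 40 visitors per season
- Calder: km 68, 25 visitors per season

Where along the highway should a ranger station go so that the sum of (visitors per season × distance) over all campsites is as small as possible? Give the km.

For a sum of weighted absolute distances on a line, the optimum is the weighted median (not the mean). Total weight W = 695; half-weight = 347.5.
Sort by position and accumulate weight:
  km 42 (Denby, w=80) → cum 80
  km 45 (Fenton, w=40) → cum 120
  km 49 (Holt, w=35) → cum 155
  km 58 (Elwood, w=70) → cum 225
  km 68 (Calder, w=25) → cum 250
  km 71 (Granby, w=250) → cum 500  ≥ 347.5 → median here
  km 75 (Ashton, w=125) → cum 625
  km 98 (Brookfield, w=70) → cum 695
Optimal location: km 71.

x = 71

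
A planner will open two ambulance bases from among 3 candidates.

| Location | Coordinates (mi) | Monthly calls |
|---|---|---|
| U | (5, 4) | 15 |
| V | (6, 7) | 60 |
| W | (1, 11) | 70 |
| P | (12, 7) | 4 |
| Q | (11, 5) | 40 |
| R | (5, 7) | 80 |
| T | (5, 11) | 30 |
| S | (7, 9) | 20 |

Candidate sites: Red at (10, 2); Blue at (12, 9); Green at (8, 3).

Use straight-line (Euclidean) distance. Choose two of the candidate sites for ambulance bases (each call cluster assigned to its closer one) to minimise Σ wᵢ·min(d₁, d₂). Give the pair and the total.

Evaluate every pair (each demand assigned to the nearer of the two):
  {Blue, Green}: total = 1930.5
  {Red, Green}: total = 1985.9
  {Red, Blue}: total = 2261.5
Best pair: {Blue, Green} with total 1930.5.

{Blue, Green}, total 1930.5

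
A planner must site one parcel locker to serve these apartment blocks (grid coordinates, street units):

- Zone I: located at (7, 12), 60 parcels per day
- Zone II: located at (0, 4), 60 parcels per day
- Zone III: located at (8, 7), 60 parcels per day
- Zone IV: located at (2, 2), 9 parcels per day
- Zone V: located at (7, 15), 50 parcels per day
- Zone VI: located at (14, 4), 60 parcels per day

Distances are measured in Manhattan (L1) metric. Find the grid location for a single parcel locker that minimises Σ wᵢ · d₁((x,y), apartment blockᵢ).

(7, 7)

Manhattan distance separates: Σwᵢ(|x−xᵢ|+|y−yᵢ|) = Σwᵢ|x−xᵢ| + Σwᵢ|y−yᵢ|, so x and y are optimised independently as 1-D weighted medians.
Total weight W = 299; half = 149.5.
x-coordinate, sorted with cumulative weight:
  x=0 (Zone II, w=60) cum 60
  x=2 (Zone IV, w=9) cum 69
  x=7 (Zone I, w=60) cum 129
  x=7 (Zone V, w=50) cum 179  ← median
  x=8 (Zone III, w=60) cum 239
  x=14 (Zone VI, w=60) cum 299
⇒ x* = 7
y-coordinate, sorted with cumulative weight:
  y=2 (Zone IV, w=9) cum 9
  y=4 (Zone II, w=60) cum 69
  y=4 (Zone VI, w=60) cum 129
  y=7 (Zone III, w=60) cum 189  ← median
  y=12 (Zone I, w=60) cum 249
  y=15 (Zone V, w=50) cum 299
⇒ y* = 7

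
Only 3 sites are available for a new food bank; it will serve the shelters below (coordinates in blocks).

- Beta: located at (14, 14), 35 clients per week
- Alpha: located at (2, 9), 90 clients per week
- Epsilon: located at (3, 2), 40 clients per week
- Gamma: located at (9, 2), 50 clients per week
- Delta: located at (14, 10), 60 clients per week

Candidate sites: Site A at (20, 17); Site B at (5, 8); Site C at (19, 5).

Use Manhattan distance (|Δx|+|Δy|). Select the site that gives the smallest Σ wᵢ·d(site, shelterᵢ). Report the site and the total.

Total weighted distance at each candidate:
  Site A (20, 17): total = 6015
  Site B (5, 8): total = 2365
  Site C (19, 5): total = 4390
Minimum is at Site B with total 2365 blocks.

Site B, total 2365 blocks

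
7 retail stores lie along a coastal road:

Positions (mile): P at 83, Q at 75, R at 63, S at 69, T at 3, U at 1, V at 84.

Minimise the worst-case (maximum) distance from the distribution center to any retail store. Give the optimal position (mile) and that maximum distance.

location 42.5, max distance 41.5

The 1-center on a line is the midpoint of the two extreme points: leftmost at 1, rightmost at 84.
Optimal location = (1 + 84)/2 = 42.5; maximum distance = (84 − 1)/2 = 41.5.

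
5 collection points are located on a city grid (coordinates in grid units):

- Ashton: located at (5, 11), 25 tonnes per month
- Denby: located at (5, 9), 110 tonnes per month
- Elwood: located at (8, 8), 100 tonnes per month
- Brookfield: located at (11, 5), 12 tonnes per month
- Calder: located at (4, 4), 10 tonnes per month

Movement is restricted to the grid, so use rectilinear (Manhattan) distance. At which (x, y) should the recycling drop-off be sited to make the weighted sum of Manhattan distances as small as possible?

Manhattan distance separates: Σwᵢ(|x−xᵢ|+|y−yᵢ|) = Σwᵢ|x−xᵢ| + Σwᵢ|y−yᵢ|, so x and y are optimised independently as 1-D weighted medians.
Total weight W = 257; half = 128.5.
x-coordinate, sorted with cumulative weight:
  x=4 (Calder, w=10) cum 10
  x=5 (Ashton, w=25) cum 35
  x=5 (Denby, w=110) cum 145  ← median
  x=8 (Elwood, w=100) cum 245
  x=11 (Brookfield, w=12) cum 257
⇒ x* = 5
y-coordinate, sorted with cumulative weight:
  y=4 (Calder, w=10) cum 10
  y=5 (Brookfield, w=12) cum 22
  y=8 (Elwood, w=100) cum 122
  y=9 (Denby, w=110) cum 232  ← median
  y=11 (Ashton, w=25) cum 257
⇒ y* = 9

(5, 9)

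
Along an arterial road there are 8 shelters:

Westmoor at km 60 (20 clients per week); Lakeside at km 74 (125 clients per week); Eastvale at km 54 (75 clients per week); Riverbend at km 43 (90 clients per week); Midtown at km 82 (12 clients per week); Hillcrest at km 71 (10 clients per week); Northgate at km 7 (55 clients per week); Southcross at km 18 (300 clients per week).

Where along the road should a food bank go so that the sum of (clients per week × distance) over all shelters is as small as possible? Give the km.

x = 18

For a sum of weighted absolute distances on a line, the optimum is the weighted median (not the mean). Total weight W = 687; half-weight = 343.5.
Sort by position and accumulate weight:
  km 7 (Northgate, w=55) → cum 55
  km 18 (Southcross, w=300) → cum 355  ≥ 343.5 → median here
  km 43 (Riverbend, w=90) → cum 445
  km 54 (Eastvale, w=75) → cum 520
  km 60 (Westmoor, w=20) → cum 540
  km 71 (Hillcrest, w=10) → cum 550
  km 74 (Lakeside, w=125) → cum 675
  km 82 (Midtown, w=12) → cum 687
Optimal location: km 18.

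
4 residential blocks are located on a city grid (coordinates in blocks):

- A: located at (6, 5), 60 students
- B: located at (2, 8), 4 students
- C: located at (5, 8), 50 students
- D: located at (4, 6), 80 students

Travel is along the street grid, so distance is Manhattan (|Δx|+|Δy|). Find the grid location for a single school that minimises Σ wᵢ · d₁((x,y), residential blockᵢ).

(5, 6)

Manhattan distance separates: Σwᵢ(|x−xᵢ|+|y−yᵢ|) = Σwᵢ|x−xᵢ| + Σwᵢ|y−yᵢ|, so x and y are optimised independently as 1-D weighted medians.
Total weight W = 194; half = 97.
x-coordinate, sorted with cumulative weight:
  x=2 (B, w=4) cum 4
  x=4 (D, w=80) cum 84
  x=5 (C, w=50) cum 134  ← median
  x=6 (A, w=60) cum 194
⇒ x* = 5
y-coordinate, sorted with cumulative weight:
  y=5 (A, w=60) cum 60
  y=6 (D, w=80) cum 140  ← median
  y=8 (B, w=4) cum 144
  y=8 (C, w=50) cum 194
⇒ y* = 6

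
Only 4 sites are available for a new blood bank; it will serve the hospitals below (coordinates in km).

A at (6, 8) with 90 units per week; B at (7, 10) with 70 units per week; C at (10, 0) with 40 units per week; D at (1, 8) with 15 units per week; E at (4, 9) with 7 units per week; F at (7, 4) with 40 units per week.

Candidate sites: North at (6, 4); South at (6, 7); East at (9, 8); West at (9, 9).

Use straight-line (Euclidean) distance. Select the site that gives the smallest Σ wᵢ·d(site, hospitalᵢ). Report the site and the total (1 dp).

Total weighted distance at each candidate:
  North (6, 4): total = 1185.8
  South (6, 7): total = 856.6
  East (9, 8): total = 1125.1
  West (9, 9): total = 1174.7
Minimum is at South with total 856.6 km.

South, total 856.6 km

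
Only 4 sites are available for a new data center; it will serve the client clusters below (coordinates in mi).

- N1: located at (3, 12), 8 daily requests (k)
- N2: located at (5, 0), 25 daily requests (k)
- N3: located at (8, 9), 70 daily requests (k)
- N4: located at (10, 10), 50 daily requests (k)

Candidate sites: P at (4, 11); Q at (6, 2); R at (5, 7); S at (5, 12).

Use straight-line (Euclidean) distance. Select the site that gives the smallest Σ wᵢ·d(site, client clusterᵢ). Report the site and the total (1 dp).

Total weighted distance at each candidate:
  P (4, 11): total = 904.6
  Q (6, 2): total = 1096.2
  R (5, 7): total = 762.0
  S (5, 12): total = 882.2
Minimum is at R with total 762.0 mi.

R, total 762.0 mi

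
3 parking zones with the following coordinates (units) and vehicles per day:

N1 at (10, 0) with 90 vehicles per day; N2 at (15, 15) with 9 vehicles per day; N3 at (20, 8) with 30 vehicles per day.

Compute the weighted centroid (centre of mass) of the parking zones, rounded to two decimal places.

(12.67, 2.91)

The minimiser of Σwᵢ‖p−pᵢ‖² is the weighted centroid p* = (Σwᵢpᵢ)/(Σwᵢ).
Σwᵢ = 129.
Σwᵢxᵢ = 90·10 + 9·15 + 30·20 = 1635.
Σwᵢyᵢ = 90·0 + 9·15 + 30·8 = 375.
x* = 1635/129 = 12.67, y* = 375/129 = 2.91.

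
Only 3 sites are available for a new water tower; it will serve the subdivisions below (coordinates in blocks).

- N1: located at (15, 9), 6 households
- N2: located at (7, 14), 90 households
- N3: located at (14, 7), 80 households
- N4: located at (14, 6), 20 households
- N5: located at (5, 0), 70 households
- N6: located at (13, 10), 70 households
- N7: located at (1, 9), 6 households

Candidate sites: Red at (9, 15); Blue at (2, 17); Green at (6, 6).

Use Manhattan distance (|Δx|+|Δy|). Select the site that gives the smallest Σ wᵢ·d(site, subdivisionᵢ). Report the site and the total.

Green, total 3070 blocks

Total weighted distance at each candidate:
  Red (9, 15): total = 3706
  Blue (2, 17): total = 5780
  Green (6, 6): total = 3070
Minimum is at Green with total 3070 blocks.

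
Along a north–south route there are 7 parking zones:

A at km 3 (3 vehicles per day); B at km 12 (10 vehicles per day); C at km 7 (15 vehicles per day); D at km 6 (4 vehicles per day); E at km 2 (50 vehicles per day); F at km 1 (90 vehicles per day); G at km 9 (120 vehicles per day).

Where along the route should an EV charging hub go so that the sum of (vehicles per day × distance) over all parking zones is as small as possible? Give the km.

x = 6

For a sum of weighted absolute distances on a line, the optimum is the weighted median (not the mean). Total weight W = 292; half-weight = 146.
Sort by position and accumulate weight:
  km 1 (F, w=90) → cum 90
  km 2 (E, w=50) → cum 140
  km 3 (A, w=3) → cum 143
  km 6 (D, w=4) → cum 147  ≥ 146 → median here
  km 7 (C, w=15) → cum 162
  km 9 (G, w=120) → cum 282
  km 12 (B, w=10) → cum 292
Optimal location: km 6.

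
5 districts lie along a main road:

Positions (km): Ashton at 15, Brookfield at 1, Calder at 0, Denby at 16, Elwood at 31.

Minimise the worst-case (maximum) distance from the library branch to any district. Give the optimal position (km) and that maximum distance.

location 15.5, max distance 15.5

The 1-center on a line is the midpoint of the two extreme points: leftmost at 0, rightmost at 31.
Optimal location = (0 + 31)/2 = 15.5; maximum distance = (31 − 0)/2 = 15.5.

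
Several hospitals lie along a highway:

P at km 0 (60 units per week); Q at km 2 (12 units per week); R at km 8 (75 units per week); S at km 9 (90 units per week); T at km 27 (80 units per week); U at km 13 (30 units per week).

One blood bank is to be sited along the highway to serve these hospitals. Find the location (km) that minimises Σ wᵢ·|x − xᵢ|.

x = 9

For a sum of weighted absolute distances on a line, the optimum is the weighted median (not the mean). Total weight W = 347; half-weight = 173.5.
Sort by position and accumulate weight:
  km 0 (P, w=60) → cum 60
  km 2 (Q, w=12) → cum 72
  km 8 (R, w=75) → cum 147
  km 9 (S, w=90) → cum 237  ≥ 173.5 → median here
  km 13 (U, w=30) → cum 267
  km 27 (T, w=80) → cum 347
Optimal location: km 9.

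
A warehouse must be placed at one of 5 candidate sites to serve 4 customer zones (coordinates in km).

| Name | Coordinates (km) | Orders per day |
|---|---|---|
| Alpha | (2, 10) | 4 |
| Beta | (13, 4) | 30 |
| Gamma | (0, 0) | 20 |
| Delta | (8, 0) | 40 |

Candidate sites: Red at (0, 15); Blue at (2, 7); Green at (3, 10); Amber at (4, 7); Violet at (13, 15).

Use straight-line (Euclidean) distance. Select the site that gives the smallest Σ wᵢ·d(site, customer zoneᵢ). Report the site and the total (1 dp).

Total weighted distance at each candidate:
  Red (0, 15): total = 1512.4
  Blue (2, 7): total = 868.4
  Green (3, 10): total = 1009.9
  Amber (4, 7): total = 782.8
  Violet (13, 15): total = 1407.8
Minimum is at Amber with total 782.8 km.

Amber, total 782.8 km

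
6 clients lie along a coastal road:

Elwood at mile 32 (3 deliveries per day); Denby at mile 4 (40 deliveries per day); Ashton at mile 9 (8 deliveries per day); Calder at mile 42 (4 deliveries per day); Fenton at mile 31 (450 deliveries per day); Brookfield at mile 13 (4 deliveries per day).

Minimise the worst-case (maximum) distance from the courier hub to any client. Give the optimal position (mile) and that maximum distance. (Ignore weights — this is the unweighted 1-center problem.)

The 1-center on a line is the midpoint of the two extreme points: leftmost at 4, rightmost at 42.
Optimal location = (4 + 42)/2 = 23; maximum distance = (42 − 4)/2 = 19.

location 23, max distance 19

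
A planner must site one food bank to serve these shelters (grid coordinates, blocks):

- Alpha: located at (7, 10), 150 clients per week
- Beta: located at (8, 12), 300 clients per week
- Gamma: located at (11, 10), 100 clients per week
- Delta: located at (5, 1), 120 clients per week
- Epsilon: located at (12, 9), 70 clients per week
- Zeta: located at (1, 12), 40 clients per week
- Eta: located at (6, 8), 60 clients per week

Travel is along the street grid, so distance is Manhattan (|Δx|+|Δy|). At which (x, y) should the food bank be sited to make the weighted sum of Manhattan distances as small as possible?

Manhattan distance separates: Σwᵢ(|x−xᵢ|+|y−yᵢ|) = Σwᵢ|x−xᵢ| + Σwᵢ|y−yᵢ|, so x and y are optimised independently as 1-D weighted medians.
Total weight W = 840; half = 420.
x-coordinate, sorted with cumulative weight:
  x=1 (Zeta, w=40) cum 40
  x=5 (Delta, w=120) cum 160
  x=6 (Eta, w=60) cum 220
  x=7 (Alpha, w=150) cum 370
  x=8 (Beta, w=300) cum 670  ← median
  x=11 (Gamma, w=100) cum 770
  x=12 (Epsilon, w=70) cum 840
⇒ x* = 8
y-coordinate, sorted with cumulative weight:
  y=1 (Delta, w=120) cum 120
  y=8 (Eta, w=60) cum 180
  y=9 (Epsilon, w=70) cum 250
  y=10 (Alpha, w=150) cum 400
  y=10 (Gamma, w=100) cum 500  ← median
  y=12 (Beta, w=300) cum 800
  y=12 (Zeta, w=40) cum 840
⇒ y* = 10

(8, 10)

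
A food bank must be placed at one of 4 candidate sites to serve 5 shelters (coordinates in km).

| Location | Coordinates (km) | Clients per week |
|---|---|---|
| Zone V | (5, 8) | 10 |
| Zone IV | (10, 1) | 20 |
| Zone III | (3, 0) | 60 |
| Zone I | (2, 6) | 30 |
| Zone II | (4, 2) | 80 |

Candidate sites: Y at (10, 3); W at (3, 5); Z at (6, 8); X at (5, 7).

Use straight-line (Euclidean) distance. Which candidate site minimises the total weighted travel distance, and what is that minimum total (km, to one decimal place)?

W, total 792.7 km

Total weighted distance at each candidate:
  Y (10, 3): total = 1310.6
  W (3, 5): total = 792.7
  Z (6, 8): total = 1324.0
  X (5, 7): total = 1105.8
Minimum is at W with total 792.7 km.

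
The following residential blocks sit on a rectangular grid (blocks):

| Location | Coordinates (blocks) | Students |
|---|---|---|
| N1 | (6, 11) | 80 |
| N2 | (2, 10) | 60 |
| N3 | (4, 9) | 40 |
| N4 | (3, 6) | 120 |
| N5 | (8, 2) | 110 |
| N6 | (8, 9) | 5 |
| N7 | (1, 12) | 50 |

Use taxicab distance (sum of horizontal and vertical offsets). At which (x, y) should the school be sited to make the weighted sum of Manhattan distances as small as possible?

Manhattan distance separates: Σwᵢ(|x−xᵢ|+|y−yᵢ|) = Σwᵢ|x−xᵢ| + Σwᵢ|y−yᵢ|, so x and y are optimised independently as 1-D weighted medians.
Total weight W = 465; half = 232.5.
x-coordinate, sorted with cumulative weight:
  x=1 (N7, w=50) cum 50
  x=2 (N2, w=60) cum 110
  x=3 (N4, w=120) cum 230
  x=4 (N3, w=40) cum 270  ← median
  x=6 (N1, w=80) cum 350
  x=8 (N5, w=110) cum 460
  x=8 (N6, w=5) cum 465
⇒ x* = 4
y-coordinate, sorted with cumulative weight:
  y=2 (N5, w=110) cum 110
  y=6 (N4, w=120) cum 230
  y=9 (N3, w=40) cum 270  ← median
  y=9 (N6, w=5) cum 275
  y=10 (N2, w=60) cum 335
  y=11 (N1, w=80) cum 415
  y=12 (N7, w=50) cum 465
⇒ y* = 9

(4, 9)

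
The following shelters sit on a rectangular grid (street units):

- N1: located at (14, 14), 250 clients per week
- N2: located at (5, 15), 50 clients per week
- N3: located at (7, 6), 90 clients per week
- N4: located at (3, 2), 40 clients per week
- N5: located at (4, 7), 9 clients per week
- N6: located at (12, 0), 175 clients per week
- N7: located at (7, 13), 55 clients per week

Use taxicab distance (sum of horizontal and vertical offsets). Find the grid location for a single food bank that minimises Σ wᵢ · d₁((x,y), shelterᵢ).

Manhattan distance separates: Σwᵢ(|x−xᵢ|+|y−yᵢ|) = Σwᵢ|x−xᵢ| + Σwᵢ|y−yᵢ|, so x and y are optimised independently as 1-D weighted medians.
Total weight W = 669; half = 334.5.
x-coordinate, sorted with cumulative weight:
  x=3 (N4, w=40) cum 40
  x=4 (N5, w=9) cum 49
  x=5 (N2, w=50) cum 99
  x=7 (N3, w=90) cum 189
  x=7 (N7, w=55) cum 244
  x=12 (N6, w=175) cum 419  ← median
  x=14 (N1, w=250) cum 669
⇒ x* = 12
y-coordinate, sorted with cumulative weight:
  y=0 (N6, w=175) cum 175
  y=2 (N4, w=40) cum 215
  y=6 (N3, w=90) cum 305
  y=7 (N5, w=9) cum 314
  y=13 (N7, w=55) cum 369  ← median
  y=14 (N1, w=250) cum 619
  y=15 (N2, w=50) cum 669
⇒ y* = 13

(12, 13)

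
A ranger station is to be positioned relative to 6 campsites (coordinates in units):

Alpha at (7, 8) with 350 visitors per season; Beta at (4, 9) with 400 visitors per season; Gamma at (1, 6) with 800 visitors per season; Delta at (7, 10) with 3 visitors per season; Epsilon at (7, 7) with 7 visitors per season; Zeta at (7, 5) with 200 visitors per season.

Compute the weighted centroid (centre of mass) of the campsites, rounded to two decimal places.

The minimiser of Σwᵢ‖p−pᵢ‖² is the weighted centroid p* = (Σwᵢpᵢ)/(Σwᵢ).
Σwᵢ = 1760.
Σwᵢxᵢ = 350·7 + 400·4 + 800·1 + 3·7 + 7·7 + 200·7 = 6320.
Σwᵢyᵢ = 350·8 + 400·9 + 800·6 + 3·10 + 7·7 + 200·5 = 12279.
x* = 6320/1760 = 3.59, y* = 12279/1760 = 6.98.

(3.59, 6.98)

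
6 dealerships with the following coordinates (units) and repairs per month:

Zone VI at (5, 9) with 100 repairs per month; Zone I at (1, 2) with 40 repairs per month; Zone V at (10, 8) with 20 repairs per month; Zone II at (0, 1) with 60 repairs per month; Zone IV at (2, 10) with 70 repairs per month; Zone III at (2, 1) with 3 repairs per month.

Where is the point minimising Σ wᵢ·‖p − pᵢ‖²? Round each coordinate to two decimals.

(3.02, 6.49)

The minimiser of Σwᵢ‖p−pᵢ‖² is the weighted centroid p* = (Σwᵢpᵢ)/(Σwᵢ).
Σwᵢ = 293.
Σwᵢxᵢ = 100·5 + 40·1 + 20·10 + 60·0 + 70·2 + 3·2 = 886.
Σwᵢyᵢ = 100·9 + 40·2 + 20·8 + 60·1 + 70·10 + 3·1 = 1903.
x* = 886/293 = 3.02, y* = 1903/293 = 6.49.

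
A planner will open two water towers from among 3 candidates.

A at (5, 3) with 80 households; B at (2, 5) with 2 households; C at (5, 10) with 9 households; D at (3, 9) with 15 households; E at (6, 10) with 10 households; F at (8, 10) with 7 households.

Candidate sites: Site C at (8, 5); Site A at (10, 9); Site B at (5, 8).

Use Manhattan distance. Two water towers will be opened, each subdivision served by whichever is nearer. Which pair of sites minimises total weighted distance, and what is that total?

Evaluate every pair (each demand assigned to the nearer of the two):
  {Site A, Site B}: total = 526
  {Site C, Site B}: total = 540
  {Site C, Site A}: total = 642
Best pair: {Site A, Site B} with total 526.

{Site A, Site B}, total 526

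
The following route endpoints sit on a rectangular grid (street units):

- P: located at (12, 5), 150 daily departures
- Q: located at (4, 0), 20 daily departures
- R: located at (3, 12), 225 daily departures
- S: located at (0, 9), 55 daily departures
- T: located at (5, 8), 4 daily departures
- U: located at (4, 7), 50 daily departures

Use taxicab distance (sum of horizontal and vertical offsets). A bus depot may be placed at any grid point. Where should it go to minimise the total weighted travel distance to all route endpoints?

Manhattan distance separates: Σwᵢ(|x−xᵢ|+|y−yᵢ|) = Σwᵢ|x−xᵢ| + Σwᵢ|y−yᵢ|, so x and y are optimised independently as 1-D weighted medians.
Total weight W = 504; half = 252.
x-coordinate, sorted with cumulative weight:
  x=0 (S, w=55) cum 55
  x=3 (R, w=225) cum 280  ← median
  x=4 (Q, w=20) cum 300
  x=4 (U, w=50) cum 350
  x=5 (T, w=4) cum 354
  x=12 (P, w=150) cum 504
⇒ x* = 3
y-coordinate, sorted with cumulative weight:
  y=0 (Q, w=20) cum 20
  y=5 (P, w=150) cum 170
  y=7 (U, w=50) cum 220
  y=8 (T, w=4) cum 224
  y=9 (S, w=55) cum 279  ← median
  y=12 (R, w=225) cum 504
⇒ y* = 9

(3, 9)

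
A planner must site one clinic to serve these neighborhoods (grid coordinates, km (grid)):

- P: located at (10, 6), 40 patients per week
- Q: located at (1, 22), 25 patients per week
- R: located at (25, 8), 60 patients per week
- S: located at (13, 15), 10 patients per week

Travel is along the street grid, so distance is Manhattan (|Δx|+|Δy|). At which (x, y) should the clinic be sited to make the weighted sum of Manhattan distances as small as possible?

Manhattan distance separates: Σwᵢ(|x−xᵢ|+|y−yᵢ|) = Σwᵢ|x−xᵢ| + Σwᵢ|y−yᵢ|, so x and y are optimised independently as 1-D weighted medians.
Total weight W = 135; half = 67.5.
x-coordinate, sorted with cumulative weight:
  x=1 (Q, w=25) cum 25
  x=10 (P, w=40) cum 65
  x=13 (S, w=10) cum 75  ← median
  x=25 (R, w=60) cum 135
⇒ x* = 13
y-coordinate, sorted with cumulative weight:
  y=6 (P, w=40) cum 40
  y=8 (R, w=60) cum 100  ← median
  y=15 (S, w=10) cum 110
  y=22 (Q, w=25) cum 135
⇒ y* = 8

(13, 8)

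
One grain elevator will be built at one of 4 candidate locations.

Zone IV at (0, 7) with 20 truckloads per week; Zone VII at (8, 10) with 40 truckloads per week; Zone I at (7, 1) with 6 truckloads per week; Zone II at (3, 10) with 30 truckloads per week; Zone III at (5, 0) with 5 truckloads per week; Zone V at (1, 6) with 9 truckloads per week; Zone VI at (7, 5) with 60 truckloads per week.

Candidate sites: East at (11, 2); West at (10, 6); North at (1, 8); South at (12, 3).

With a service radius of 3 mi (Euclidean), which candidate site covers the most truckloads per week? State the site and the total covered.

North, covering 59

Coverage radius r = 3 mi; a point is covered iff (Δx)²+(Δy)² ≤ 3² = 9.
  East (11, 2): covers {none} → 0
  West (10, 6): covers {none} → 0
  North (1, 8): covers {Zone IV, Zone II, Zone V} → 59
  South (12, 3): covers {none} → 0
Maximum coverage at North: 59 truckloads per week.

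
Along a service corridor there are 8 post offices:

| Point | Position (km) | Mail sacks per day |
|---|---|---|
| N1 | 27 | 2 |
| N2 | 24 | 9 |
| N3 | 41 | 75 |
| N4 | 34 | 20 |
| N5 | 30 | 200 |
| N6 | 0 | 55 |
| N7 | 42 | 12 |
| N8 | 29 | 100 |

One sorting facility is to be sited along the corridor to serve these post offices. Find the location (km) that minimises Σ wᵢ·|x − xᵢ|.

x = 30

For a sum of weighted absolute distances on a line, the optimum is the weighted median (not the mean). Total weight W = 473; half-weight = 236.5.
Sort by position and accumulate weight:
  km 0 (N6, w=55) → cum 55
  km 24 (N2, w=9) → cum 64
  km 27 (N1, w=2) → cum 66
  km 29 (N8, w=100) → cum 166
  km 30 (N5, w=200) → cum 366  ≥ 236.5 → median here
  km 34 (N4, w=20) → cum 386
  km 41 (N3, w=75) → cum 461
  km 42 (N7, w=12) → cum 473
Optimal location: km 30.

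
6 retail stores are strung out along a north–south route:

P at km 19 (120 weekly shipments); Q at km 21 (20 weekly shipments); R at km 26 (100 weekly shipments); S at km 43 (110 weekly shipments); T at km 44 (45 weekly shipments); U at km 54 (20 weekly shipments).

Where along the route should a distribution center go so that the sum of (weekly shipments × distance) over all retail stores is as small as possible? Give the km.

x = 26

For a sum of weighted absolute distances on a line, the optimum is the weighted median (not the mean). Total weight W = 415; half-weight = 207.5.
Sort by position and accumulate weight:
  km 19 (P, w=120) → cum 120
  km 21 (Q, w=20) → cum 140
  km 26 (R, w=100) → cum 240  ≥ 207.5 → median here
  km 43 (S, w=110) → cum 350
  km 44 (T, w=45) → cum 395
  km 54 (U, w=20) → cum 415
Optimal location: km 26.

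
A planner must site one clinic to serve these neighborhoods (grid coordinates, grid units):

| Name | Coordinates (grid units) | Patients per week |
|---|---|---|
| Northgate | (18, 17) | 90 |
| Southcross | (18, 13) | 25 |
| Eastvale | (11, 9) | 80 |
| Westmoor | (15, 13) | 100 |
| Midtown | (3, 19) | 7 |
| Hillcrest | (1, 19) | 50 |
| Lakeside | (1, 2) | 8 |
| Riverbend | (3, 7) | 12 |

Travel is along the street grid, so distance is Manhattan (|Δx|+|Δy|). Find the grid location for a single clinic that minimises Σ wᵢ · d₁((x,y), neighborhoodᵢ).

Manhattan distance separates: Σwᵢ(|x−xᵢ|+|y−yᵢ|) = Σwᵢ|x−xᵢ| + Σwᵢ|y−yᵢ|, so x and y are optimised independently as 1-D weighted medians.
Total weight W = 372; half = 186.
x-coordinate, sorted with cumulative weight:
  x=1 (Hillcrest, w=50) cum 50
  x=1 (Lakeside, w=8) cum 58
  x=3 (Midtown, w=7) cum 65
  x=3 (Riverbend, w=12) cum 77
  x=11 (Eastvale, w=80) cum 157
  x=15 (Westmoor, w=100) cum 257  ← median
  x=18 (Northgate, w=90) cum 347
  x=18 (Southcross, w=25) cum 372
⇒ x* = 15
y-coordinate, sorted with cumulative weight:
  y=2 (Lakeside, w=8) cum 8
  y=7 (Riverbend, w=12) cum 20
  y=9 (Eastvale, w=80) cum 100
  y=13 (Southcross, w=25) cum 125
  y=13 (Westmoor, w=100) cum 225  ← median
  y=17 (Northgate, w=90) cum 315
  y=19 (Midtown, w=7) cum 322
  y=19 (Hillcrest, w=50) cum 372
⇒ y* = 13

(15, 13)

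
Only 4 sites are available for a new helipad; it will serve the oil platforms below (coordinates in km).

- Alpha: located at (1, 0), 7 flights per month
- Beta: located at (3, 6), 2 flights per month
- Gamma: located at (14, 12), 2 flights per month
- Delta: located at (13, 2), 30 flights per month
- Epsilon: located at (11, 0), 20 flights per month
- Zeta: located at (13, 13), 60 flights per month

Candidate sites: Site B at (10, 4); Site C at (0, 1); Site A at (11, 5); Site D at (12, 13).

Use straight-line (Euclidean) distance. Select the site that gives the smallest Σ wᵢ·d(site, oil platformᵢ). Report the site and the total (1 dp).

Total weighted distance at each candidate:
  Site B (10, 4): total = 861.2
  Site C (0, 1): total = 1730.7
  Site A (11, 5): total = 812.6
  Site D (12, 13): total = 798.6
Minimum is at Site D with total 798.6 km.

Site D, total 798.6 km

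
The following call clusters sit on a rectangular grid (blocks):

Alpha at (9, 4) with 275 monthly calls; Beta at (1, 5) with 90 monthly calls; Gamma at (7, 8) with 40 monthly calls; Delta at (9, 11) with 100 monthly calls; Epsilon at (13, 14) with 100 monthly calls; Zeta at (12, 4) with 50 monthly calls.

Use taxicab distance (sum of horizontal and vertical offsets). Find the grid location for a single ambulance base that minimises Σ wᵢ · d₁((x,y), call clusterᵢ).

Manhattan distance separates: Σwᵢ(|x−xᵢ|+|y−yᵢ|) = Σwᵢ|x−xᵢ| + Σwᵢ|y−yᵢ|, so x and y are optimised independently as 1-D weighted medians.
Total weight W = 655; half = 327.5.
x-coordinate, sorted with cumulative weight:
  x=1 (Beta, w=90) cum 90
  x=7 (Gamma, w=40) cum 130
  x=9 (Alpha, w=275) cum 405  ← median
  x=9 (Delta, w=100) cum 505
  x=12 (Zeta, w=50) cum 555
  x=13 (Epsilon, w=100) cum 655
⇒ x* = 9
y-coordinate, sorted with cumulative weight:
  y=4 (Alpha, w=275) cum 275
  y=4 (Zeta, w=50) cum 325
  y=5 (Beta, w=90) cum 415  ← median
  y=8 (Gamma, w=40) cum 455
  y=11 (Delta, w=100) cum 555
  y=14 (Epsilon, w=100) cum 655
⇒ y* = 5

(9, 5)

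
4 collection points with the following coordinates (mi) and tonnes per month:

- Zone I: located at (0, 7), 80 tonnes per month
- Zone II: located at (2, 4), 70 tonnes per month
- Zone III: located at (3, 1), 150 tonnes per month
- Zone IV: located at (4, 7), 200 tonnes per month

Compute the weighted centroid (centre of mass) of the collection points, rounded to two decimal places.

The minimiser of Σwᵢ‖p−pᵢ‖² is the weighted centroid p* = (Σwᵢpᵢ)/(Σwᵢ).
Σwᵢ = 500.
Σwᵢxᵢ = 80·0 + 70·2 + 150·3 + 200·4 = 1390.
Σwᵢyᵢ = 80·7 + 70·4 + 150·1 + 200·7 = 2390.
x* = 1390/500 = 2.78, y* = 2390/500 = 4.78.

(2.78, 4.78)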